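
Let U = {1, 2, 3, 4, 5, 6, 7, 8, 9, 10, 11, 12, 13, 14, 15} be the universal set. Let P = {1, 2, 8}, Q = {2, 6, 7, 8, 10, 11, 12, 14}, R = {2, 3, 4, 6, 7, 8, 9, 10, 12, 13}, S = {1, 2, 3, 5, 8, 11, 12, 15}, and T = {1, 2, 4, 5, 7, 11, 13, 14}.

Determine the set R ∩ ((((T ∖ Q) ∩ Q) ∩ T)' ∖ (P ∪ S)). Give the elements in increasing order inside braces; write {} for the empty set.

T ∖ Q = {1, 4, 5, 13}
(T ∖ Q) ∩ Q = {}
((T ∖ Q) ∩ Q) ∩ T = {}
(((T ∖ Q) ∩ Q) ∩ T)' = {1, 2, 3, 4, 5, 6, 7, 8, 9, 10, 11, 12, 13, 14, 15}
P ∪ S = {1, 2, 3, 5, 8, 11, 12, 15}
(((T ∖ Q) ∩ Q) ∩ T)' ∖ (P ∪ S) = {4, 6, 7, 9, 10, 13, 14}
R ∩ ((((T ∖ Q) ∩ Q) ∩ T)' ∖ (P ∪ S)) = {4, 6, 7, 9, 10, 13}

{4, 6, 7, 9, 10, 13}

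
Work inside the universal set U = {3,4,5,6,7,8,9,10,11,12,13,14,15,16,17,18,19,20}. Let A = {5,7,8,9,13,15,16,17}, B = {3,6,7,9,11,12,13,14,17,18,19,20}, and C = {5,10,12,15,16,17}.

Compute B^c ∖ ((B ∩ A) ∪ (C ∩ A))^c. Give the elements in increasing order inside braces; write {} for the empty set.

{5,15,16}

B^c = {4,5,8,10,15,16}
B ∩ A = {7,9,13,17}
C ∩ A = {5,15,16,17}
(B ∩ A) ∪ (C ∩ A) = {5,7,9,13,15,16,17}
((B ∩ A) ∪ (C ∩ A))^c = {3,4,6,8,10,11,12,14,18,19,20}
B^c ∖ ((B ∩ A) ∪ (C ∩ A))^c = {5,15,16}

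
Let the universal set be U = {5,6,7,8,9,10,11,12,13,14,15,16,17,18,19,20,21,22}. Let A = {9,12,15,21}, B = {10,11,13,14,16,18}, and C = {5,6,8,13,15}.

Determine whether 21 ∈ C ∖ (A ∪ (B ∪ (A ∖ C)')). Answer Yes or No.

No

21 ∈ A and 21 ∉ C, so 21 ∈ A ∖ C
21 ∉ (A ∖ C)' since 21 ∈ (A ∖ C)
21 ∉ B and 21 ∉ (A ∖ C)', so 21 ∉ B ∪ (A ∖ C)'
21 ∈ A and 21 ∉ (B ∪ (A ∖ C)'), so 21 ∈ A ∪ (B ∪ (A ∖ C)')
21 ∉ C and 21 ∈ (A ∪ (B ∪ (A ∖ C)')), so 21 ∉ C ∖ (A ∪ (B ∪ (A ∖ C)'))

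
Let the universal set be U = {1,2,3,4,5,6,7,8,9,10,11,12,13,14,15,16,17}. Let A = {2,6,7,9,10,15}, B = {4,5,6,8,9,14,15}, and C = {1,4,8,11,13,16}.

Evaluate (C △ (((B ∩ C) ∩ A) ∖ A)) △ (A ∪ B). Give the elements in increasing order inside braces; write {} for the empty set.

{1,2,5,6,7,9,10,11,13,14,15,16}

B ∩ C = {4,8}
(B ∩ C) ∩ A = {}
((B ∩ C) ∩ A) ∖ A = {}
C △ (((B ∩ C) ∩ A) ∖ A) = {1,4,8,11,13,16}
A ∪ B = {2,4,5,6,7,8,9,10,14,15}
(C △ (((B ∩ C) ∩ A) ∖ A)) △ (A ∪ B) = {1,2,5,6,7,9,10,11,13,14,15,16}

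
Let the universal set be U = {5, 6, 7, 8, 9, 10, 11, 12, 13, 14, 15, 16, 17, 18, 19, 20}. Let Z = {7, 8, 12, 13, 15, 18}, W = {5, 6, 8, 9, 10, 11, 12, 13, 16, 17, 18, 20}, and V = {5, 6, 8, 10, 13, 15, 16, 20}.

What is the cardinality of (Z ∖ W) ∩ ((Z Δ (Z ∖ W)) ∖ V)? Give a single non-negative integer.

0

Z ∖ W = {7, 15}
Z Δ (Z ∖ W) = {8, 12, 13, 18}
(Z Δ (Z ∖ W)) ∖ V = {12, 18}
(Z ∖ W) ∩ ((Z Δ (Z ∖ W)) ∖ V) = {}
|(Z ∖ W) ∩ ((Z Δ (Z ∖ W)) ∖ V)| = 0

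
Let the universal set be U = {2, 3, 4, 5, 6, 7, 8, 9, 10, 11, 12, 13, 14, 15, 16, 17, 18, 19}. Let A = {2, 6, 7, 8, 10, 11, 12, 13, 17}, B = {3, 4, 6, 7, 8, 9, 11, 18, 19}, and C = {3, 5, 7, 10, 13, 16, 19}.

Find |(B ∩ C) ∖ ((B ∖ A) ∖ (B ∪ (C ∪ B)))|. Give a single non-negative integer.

B ∩ C = {3, 7, 19}
B ∖ A = {3, 4, 9, 18, 19}
C ∪ B = {3, 4, 5, 6, 7, 8, 9, 10, 11, 13, 16, 18, 19}
B ∪ (C ∪ B) = {3, 4, 5, 6, 7, 8, 9, 10, 11, 13, 16, 18, 19}
(B ∖ A) ∖ (B ∪ (C ∪ B)) = {}
(B ∩ C) ∖ ((B ∖ A) ∖ (B ∪ (C ∪ B))) = {3, 7, 19}
|(B ∩ C) ∖ ((B ∖ A) ∖ (B ∪ (C ∪ B)))| = 3

3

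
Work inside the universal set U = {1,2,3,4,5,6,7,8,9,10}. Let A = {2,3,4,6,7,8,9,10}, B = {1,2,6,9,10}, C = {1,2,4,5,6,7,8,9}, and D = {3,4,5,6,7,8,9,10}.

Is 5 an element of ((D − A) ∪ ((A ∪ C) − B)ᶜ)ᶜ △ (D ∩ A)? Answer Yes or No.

5 ∈ D and 5 ∉ A, so 5 ∈ D − A
5 ∉ A and 5 ∈ C, so 5 ∈ A ∪ C
5 ∈ (A ∪ C) and 5 ∉ B, so 5 ∈ (A ∪ C) − B
5 ∉ ((A ∪ C) − B)ᶜ since 5 ∈ ((A ∪ C) − B)
5 ∈ (D − A) and 5 ∉ ((A ∪ C) − B)ᶜ, so 5 ∈ (D − A) ∪ ((A ∪ C) − B)ᶜ
5 ∉ ((D − A) ∪ ((A ∪ C) − B)ᶜ)ᶜ since 5 ∈ ((D − A) ∪ ((A ∪ C) − B)ᶜ)
5 ∈ D and 5 ∉ A, so 5 ∉ D ∩ A
5 ∉ ((D − A) ∪ ((A ∪ C) − B)ᶜ)ᶜ and 5 ∉ (D ∩ A), so 5 ∉ ((D − A) ∪ ((A ∪ C) − B)ᶜ)ᶜ △ (D ∩ A)

No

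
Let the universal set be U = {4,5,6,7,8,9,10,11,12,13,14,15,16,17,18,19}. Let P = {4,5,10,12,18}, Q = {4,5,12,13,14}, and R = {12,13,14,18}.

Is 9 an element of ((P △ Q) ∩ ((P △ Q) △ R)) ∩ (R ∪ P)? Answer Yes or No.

9 ∉ P and 9 ∉ Q, so 9 ∉ P △ Q
9 ∉ P and 9 ∉ Q, so 9 ∉ P △ Q
9 ∉ (P △ Q) and 9 ∉ R, so 9 ∉ (P △ Q) △ R
9 ∉ (P △ Q) and 9 ∉ ((P △ Q) △ R), so 9 ∉ (P △ Q) ∩ ((P △ Q) △ R)
9 ∉ R and 9 ∉ P, so 9 ∉ R ∪ P
9 ∉ ((P △ Q) ∩ ((P △ Q) △ R)) and 9 ∉ (R ∪ P), so 9 ∉ ((P △ Q) ∩ ((P △ Q) △ R)) ∩ (R ∪ P)

No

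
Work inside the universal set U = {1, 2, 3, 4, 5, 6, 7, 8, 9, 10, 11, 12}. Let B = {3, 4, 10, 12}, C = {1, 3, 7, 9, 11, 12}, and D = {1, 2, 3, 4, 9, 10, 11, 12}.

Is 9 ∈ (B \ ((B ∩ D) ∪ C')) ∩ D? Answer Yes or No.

No

9 ∉ B and 9 ∈ D, so 9 ∉ B ∩ D
9 ∈ C, so 9 ∉ C'
9 ∉ (B ∩ D) and 9 ∉ C', so 9 ∉ (B ∩ D) ∪ C'
9 ∉ B and 9 ∉ ((B ∩ D) ∪ C'), so 9 ∉ B \ ((B ∩ D) ∪ C')
9 ∉ (B \ ((B ∩ D) ∪ C')) and 9 ∈ D, so 9 ∉ (B \ ((B ∩ D) ∪ C')) ∩ D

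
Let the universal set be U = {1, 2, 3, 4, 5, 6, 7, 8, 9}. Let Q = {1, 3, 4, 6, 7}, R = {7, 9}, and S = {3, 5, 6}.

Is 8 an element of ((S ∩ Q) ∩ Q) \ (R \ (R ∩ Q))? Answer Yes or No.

8 ∉ S and 8 ∉ Q, so 8 ∉ S ∩ Q
8 ∉ (S ∩ Q) and 8 ∉ Q, so 8 ∉ (S ∩ Q) ∩ Q
8 ∉ R and 8 ∉ Q, so 8 ∉ R ∩ Q
8 ∉ R and 8 ∉ (R ∩ Q), so 8 ∉ R \ (R ∩ Q)
8 ∉ ((S ∩ Q) ∩ Q) and 8 ∉ (R \ (R ∩ Q)), so 8 ∉ ((S ∩ Q) ∩ Q) \ (R \ (R ∩ Q))

No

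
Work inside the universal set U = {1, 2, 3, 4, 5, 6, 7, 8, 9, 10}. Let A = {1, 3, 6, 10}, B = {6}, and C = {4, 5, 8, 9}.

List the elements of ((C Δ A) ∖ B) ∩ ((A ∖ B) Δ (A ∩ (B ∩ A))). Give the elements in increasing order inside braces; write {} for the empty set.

{1, 3, 10}

C Δ A = {1, 3, 4, 5, 6, 8, 9, 10}
(C Δ A) ∖ B = {1, 3, 4, 5, 8, 9, 10}
A ∖ B = {1, 3, 10}
B ∩ A = {6}
A ∩ (B ∩ A) = {6}
(A ∖ B) Δ (A ∩ (B ∩ A)) = {1, 3, 6, 10}
((C Δ A) ∖ B) ∩ ((A ∖ B) Δ (A ∩ (B ∩ A))) = {1, 3, 10}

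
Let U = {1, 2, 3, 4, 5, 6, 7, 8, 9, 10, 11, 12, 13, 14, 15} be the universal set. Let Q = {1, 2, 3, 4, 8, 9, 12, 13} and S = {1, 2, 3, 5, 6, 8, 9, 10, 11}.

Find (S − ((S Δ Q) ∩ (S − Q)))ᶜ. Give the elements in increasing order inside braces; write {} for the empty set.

{4, 5, 6, 7, 10, 11, 12, 13, 14, 15}

S Δ Q = {4, 5, 6, 10, 11, 12, 13}
S − Q = {5, 6, 10, 11}
(S Δ Q) ∩ (S − Q) = {5, 6, 10, 11}
S − ((S Δ Q) ∩ (S − Q)) = {1, 2, 3, 8, 9}
(S − ((S Δ Q) ∩ (S − Q)))ᶜ = {4, 5, 6, 7, 10, 11, 12, 13, 14, 15}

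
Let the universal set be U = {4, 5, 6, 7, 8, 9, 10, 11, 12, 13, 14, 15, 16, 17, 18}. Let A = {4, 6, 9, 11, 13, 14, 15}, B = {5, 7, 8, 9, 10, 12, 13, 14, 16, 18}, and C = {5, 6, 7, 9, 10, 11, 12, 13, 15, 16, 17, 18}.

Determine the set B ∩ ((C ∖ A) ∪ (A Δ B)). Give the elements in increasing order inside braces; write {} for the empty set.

{5, 7, 8, 10, 12, 16, 18}

C ∖ A = {5, 7, 10, 12, 16, 17, 18}
A Δ B = {4, 5, 6, 7, 8, 10, 11, 12, 15, 16, 18}
(C ∖ A) ∪ (A Δ B) = {4, 5, 6, 7, 8, 10, 11, 12, 15, 16, 17, 18}
B ∩ ((C ∖ A) ∪ (A Δ B)) = {5, 7, 8, 10, 12, 16, 18}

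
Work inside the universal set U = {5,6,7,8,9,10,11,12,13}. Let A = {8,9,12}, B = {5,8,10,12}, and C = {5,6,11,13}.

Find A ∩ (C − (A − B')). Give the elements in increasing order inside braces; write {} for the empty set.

{}

B' = {6,7,9,11,13}
A − B' = {8,12}
C − (A − B') = {5,6,11,13}
A ∩ (C − (A − B')) = {}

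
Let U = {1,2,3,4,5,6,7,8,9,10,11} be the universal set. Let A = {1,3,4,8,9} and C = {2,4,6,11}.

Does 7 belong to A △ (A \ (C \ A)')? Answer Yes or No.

7 ∉ C and 7 ∉ A, so 7 ∉ C \ A
7 ∈ (C \ A)' since 7 ∉ (C \ A)
7 ∉ A and 7 ∈ (C \ A)', so 7 ∉ A \ (C \ A)'
7 ∉ A and 7 ∉ (A \ (C \ A)'), so 7 ∉ A △ (A \ (C \ A)')

No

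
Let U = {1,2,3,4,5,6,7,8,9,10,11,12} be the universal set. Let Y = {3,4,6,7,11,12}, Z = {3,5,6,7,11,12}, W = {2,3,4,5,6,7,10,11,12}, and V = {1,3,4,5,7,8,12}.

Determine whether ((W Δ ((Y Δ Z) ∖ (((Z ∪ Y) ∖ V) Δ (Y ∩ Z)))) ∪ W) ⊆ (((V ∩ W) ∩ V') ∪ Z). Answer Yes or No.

No

Y Δ Z = {4,5}
Z ∪ Y = {3,4,5,6,7,11,12}
(Z ∪ Y) ∖ V = {6,11}
Y ∩ Z = {3,6,7,11,12}
((Z ∪ Y) ∖ V) Δ (Y ∩ Z) = {3,7,12}
(Y Δ Z) ∖ (((Z ∪ Y) ∖ V) Δ (Y ∩ Z)) = {4,5}
W Δ ((Y Δ Z) ∖ (((Z ∪ Y) ∖ V) Δ (Y ∩ Z))) = {2,3,6,7,10,11,12}
(W Δ ((Y Δ Z) ∖ (((Z ∪ Y) ∖ V) Δ (Y ∩ Z)))) ∪ W = {2,3,4,5,6,7,10,11,12}
V ∩ W = {3,4,5,7,12}
V' = {2,6,9,10,11}
(V ∩ W) ∩ V' = {}
((V ∩ W) ∩ V') ∪ Z = {3,5,6,7,11,12}
2 ∈ (W Δ ((Y Δ Z) ∖ (((Z ∪ Y) ∖ V) Δ (Y ∩ Z)))) ∪ W but 2 ∉ ((V ∩ W) ∩ V') ∪ Z, so the inclusion fails.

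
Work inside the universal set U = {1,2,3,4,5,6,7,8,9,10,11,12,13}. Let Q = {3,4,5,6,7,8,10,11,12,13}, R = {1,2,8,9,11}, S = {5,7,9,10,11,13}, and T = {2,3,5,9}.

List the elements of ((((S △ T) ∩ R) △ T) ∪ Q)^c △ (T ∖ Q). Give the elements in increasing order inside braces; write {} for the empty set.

{1,9}

S △ T = {2,3,7,10,11,13}
(S △ T) ∩ R = {2,11}
((S △ T) ∩ R) △ T = {3,5,9,11}
(((S △ T) ∩ R) △ T) ∪ Q = {3,4,5,6,7,8,9,10,11,12,13}
((((S △ T) ∩ R) △ T) ∪ Q)^c = {1,2}
T ∖ Q = {2,9}
((((S △ T) ∩ R) △ T) ∪ Q)^c △ (T ∖ Q) = {1,9}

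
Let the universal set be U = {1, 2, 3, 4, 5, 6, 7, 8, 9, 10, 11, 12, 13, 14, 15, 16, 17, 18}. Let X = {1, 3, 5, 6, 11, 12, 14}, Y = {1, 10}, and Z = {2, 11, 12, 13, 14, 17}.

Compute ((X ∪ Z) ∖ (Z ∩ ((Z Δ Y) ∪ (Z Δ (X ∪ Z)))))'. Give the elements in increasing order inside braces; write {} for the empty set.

{2, 4, 7, 8, 9, 10, 11, 12, 13, 14, 15, 16, 17, 18}

X ∪ Z = {1, 2, 3, 5, 6, 11, 12, 13, 14, 17}
Z Δ Y = {1, 2, 10, 11, 12, 13, 14, 17}
Z Δ (X ∪ Z) = {1, 3, 5, 6}
(Z Δ Y) ∪ (Z Δ (X ∪ Z)) = {1, 2, 3, 5, 6, 10, 11, 12, 13, 14, 17}
Z ∩ ((Z Δ Y) ∪ (Z Δ (X ∪ Z))) = {2, 11, 12, 13, 14, 17}
(X ∪ Z) ∖ (Z ∩ ((Z Δ Y) ∪ (Z Δ (X ∪ Z)))) = {1, 3, 5, 6}
((X ∪ Z) ∖ (Z ∩ ((Z Δ Y) ∪ (Z Δ (X ∪ Z)))))' = {2, 4, 7, 8, 9, 10, 11, 12, 13, 14, 15, 16, 17, 18}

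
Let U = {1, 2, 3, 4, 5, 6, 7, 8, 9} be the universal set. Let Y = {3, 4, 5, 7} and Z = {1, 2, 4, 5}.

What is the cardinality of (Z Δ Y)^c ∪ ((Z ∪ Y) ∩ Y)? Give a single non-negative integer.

Z Δ Y = {1, 2, 3, 7}
(Z Δ Y)^c = {4, 5, 6, 8, 9}
Z ∪ Y = {1, 2, 3, 4, 5, 7}
(Z ∪ Y) ∩ Y = {3, 4, 5, 7}
(Z Δ Y)^c ∪ ((Z ∪ Y) ∩ Y) = {3, 4, 5, 6, 7, 8, 9}
|(Z Δ Y)^c ∪ ((Z ∪ Y) ∩ Y)| = 7

7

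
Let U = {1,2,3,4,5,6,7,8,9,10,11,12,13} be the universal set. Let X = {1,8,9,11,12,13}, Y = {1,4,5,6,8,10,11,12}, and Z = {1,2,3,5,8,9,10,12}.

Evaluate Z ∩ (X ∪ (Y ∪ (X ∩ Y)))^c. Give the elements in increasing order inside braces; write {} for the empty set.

X ∩ Y = {1,8,11,12}
Y ∪ (X ∩ Y) = {1,4,5,6,8,10,11,12}
X ∪ (Y ∪ (X ∩ Y)) = {1,4,5,6,8,9,10,11,12,13}
(X ∪ (Y ∪ (X ∩ Y)))^c = {2,3,7}
Z ∩ (X ∪ (Y ∪ (X ∩ Y)))^c = {2,3}

{2,3}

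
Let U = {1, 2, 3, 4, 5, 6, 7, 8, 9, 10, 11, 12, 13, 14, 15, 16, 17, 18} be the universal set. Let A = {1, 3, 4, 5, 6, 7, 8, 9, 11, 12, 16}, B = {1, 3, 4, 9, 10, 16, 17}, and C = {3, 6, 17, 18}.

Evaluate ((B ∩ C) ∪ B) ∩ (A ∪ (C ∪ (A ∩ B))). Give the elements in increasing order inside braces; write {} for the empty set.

{1, 3, 4, 9, 16, 17}

B ∩ C = {3, 17}
(B ∩ C) ∪ B = {1, 3, 4, 9, 10, 16, 17}
A ∩ B = {1, 3, 4, 9, 16}
C ∪ (A ∩ B) = {1, 3, 4, 6, 9, 16, 17, 18}
A ∪ (C ∪ (A ∩ B)) = {1, 3, 4, 5, 6, 7, 8, 9, 11, 12, 16, 17, 18}
((B ∩ C) ∪ B) ∩ (A ∪ (C ∪ (A ∩ B))) = {1, 3, 4, 9, 16, 17}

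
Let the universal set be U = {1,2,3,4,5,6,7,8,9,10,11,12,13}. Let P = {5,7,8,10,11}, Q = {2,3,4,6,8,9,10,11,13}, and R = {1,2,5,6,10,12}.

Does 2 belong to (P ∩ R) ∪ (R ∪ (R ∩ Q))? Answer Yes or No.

2 ∉ P and 2 ∈ R, so 2 ∉ P ∩ R
2 ∈ R and 2 ∈ Q, so 2 ∈ R ∩ Q
2 ∈ R and 2 ∈ (R ∩ Q), so 2 ∈ R ∪ (R ∩ Q)
2 ∉ (P ∩ R) and 2 ∈ (R ∪ (R ∩ Q)), so 2 ∈ (P ∩ R) ∪ (R ∪ (R ∩ Q))

Yes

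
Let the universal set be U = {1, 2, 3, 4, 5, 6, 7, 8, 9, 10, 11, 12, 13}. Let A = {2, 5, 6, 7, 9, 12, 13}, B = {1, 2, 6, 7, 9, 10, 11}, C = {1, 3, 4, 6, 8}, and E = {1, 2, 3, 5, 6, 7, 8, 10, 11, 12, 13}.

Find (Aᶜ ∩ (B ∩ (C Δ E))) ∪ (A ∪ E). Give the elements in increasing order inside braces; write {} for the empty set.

{1, 2, 3, 5, 6, 7, 8, 9, 10, 11, 12, 13}

Aᶜ = {1, 3, 4, 8, 10, 11}
C Δ E = {2, 4, 5, 7, 10, 11, 12, 13}
B ∩ (C Δ E) = {2, 7, 10, 11}
Aᶜ ∩ (B ∩ (C Δ E)) = {10, 11}
A ∪ E = {1, 2, 3, 5, 6, 7, 8, 9, 10, 11, 12, 13}
(Aᶜ ∩ (B ∩ (C Δ E))) ∪ (A ∪ E) = {1, 2, 3, 5, 6, 7, 8, 9, 10, 11, 12, 13}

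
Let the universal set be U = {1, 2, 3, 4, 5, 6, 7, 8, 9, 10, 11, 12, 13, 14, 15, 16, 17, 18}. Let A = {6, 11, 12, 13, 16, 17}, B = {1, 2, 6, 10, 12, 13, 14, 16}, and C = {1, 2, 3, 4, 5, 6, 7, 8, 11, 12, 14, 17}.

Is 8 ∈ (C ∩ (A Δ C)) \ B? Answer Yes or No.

8 ∉ A and 8 ∈ C, so 8 ∈ A Δ C
8 ∈ C and 8 ∈ (A Δ C), so 8 ∈ C ∩ (A Δ C)
8 ∈ (C ∩ (A Δ C)) and 8 ∉ B, so 8 ∈ (C ∩ (A Δ C)) \ B

Yes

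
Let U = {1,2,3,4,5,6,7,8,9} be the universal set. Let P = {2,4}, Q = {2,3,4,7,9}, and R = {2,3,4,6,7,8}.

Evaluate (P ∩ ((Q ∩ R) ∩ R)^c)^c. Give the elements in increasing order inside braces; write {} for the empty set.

Q ∩ R = {2,3,4,7}
(Q ∩ R) ∩ R = {2,3,4,7}
((Q ∩ R) ∩ R)^c = {1,5,6,8,9}
P ∩ ((Q ∩ R) ∩ R)^c = {}
(P ∩ ((Q ∩ R) ∩ R)^c)^c = {1,2,3,4,5,6,7,8,9}

{1,2,3,4,5,6,7,8,9}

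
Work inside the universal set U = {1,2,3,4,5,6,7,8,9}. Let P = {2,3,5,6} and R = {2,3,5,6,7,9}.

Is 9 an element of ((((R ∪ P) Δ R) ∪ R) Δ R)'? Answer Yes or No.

Yes

9 ∈ R and 9 ∉ P, so 9 ∈ R ∪ P
9 ∈ (R ∪ P) and 9 ∈ R, so 9 ∉ (R ∪ P) Δ R
9 ∉ ((R ∪ P) Δ R) and 9 ∈ R, so 9 ∈ ((R ∪ P) Δ R) ∪ R
9 ∈ (((R ∪ P) Δ R) ∪ R) and 9 ∈ R, so 9 ∉ (((R ∪ P) Δ R) ∪ R) Δ R
9 ∈ ((((R ∪ P) Δ R) ∪ R) Δ R)' since 9 ∉ ((((R ∪ P) Δ R) ∪ R) Δ R)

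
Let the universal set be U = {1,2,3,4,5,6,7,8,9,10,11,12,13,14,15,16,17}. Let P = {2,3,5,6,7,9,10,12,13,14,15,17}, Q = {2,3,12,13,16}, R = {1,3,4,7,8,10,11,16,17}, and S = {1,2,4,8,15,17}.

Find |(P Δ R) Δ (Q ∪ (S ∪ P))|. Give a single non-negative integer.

P Δ R = {1,2,4,5,6,8,9,11,12,13,14,15,16}
S ∪ P = {1,2,3,4,5,6,7,8,9,10,12,13,14,15,17}
Q ∪ (S ∪ P) = {1,2,3,4,5,6,7,8,9,10,12,13,14,15,16,17}
(P Δ R) Δ (Q ∪ (S ∪ P)) = {3,7,10,11,17}
|(P Δ R) Δ (Q ∪ (S ∪ P))| = 5

5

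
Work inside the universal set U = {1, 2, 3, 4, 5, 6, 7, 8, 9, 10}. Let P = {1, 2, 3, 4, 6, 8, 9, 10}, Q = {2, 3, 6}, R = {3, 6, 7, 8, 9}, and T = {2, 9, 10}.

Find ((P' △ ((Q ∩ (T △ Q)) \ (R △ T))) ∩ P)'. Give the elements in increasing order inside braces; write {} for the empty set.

P' = {5, 7}
T △ Q = {3, 6, 9, 10}
Q ∩ (T △ Q) = {3, 6}
R △ T = {2, 3, 6, 7, 8, 10}
(Q ∩ (T △ Q)) \ (R △ T) = {}
P' △ ((Q ∩ (T △ Q)) \ (R △ T)) = {5, 7}
(P' △ ((Q ∩ (T △ Q)) \ (R △ T))) ∩ P = {}
((P' △ ((Q ∩ (T △ Q)) \ (R △ T))) ∩ P)' = {1, 2, 3, 4, 5, 6, 7, 8, 9, 10}

{1, 2, 3, 4, 5, 6, 7, 8, 9, 10}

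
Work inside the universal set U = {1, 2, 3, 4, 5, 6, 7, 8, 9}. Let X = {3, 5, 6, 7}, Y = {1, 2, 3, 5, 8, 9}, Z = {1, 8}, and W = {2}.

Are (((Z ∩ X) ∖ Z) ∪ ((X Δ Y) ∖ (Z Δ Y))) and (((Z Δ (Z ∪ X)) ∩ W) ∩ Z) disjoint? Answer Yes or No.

Yes

Z ∩ X = {}
(Z ∩ X) ∖ Z = {}
X Δ Y = {1, 2, 6, 7, 8, 9}
Z Δ Y = {2, 3, 5, 9}
(X Δ Y) ∖ (Z Δ Y) = {1, 6, 7, 8}
((Z ∩ X) ∖ Z) ∪ ((X Δ Y) ∖ (Z Δ Y)) = {1, 6, 7, 8}
Z ∪ X = {1, 3, 5, 6, 7, 8}
Z Δ (Z ∪ X) = {3, 5, 6, 7}
(Z Δ (Z ∪ X)) ∩ W = {}
((Z Δ (Z ∪ X)) ∩ W) ∩ Z = {}
{1, 6, 7, 8} and {} share no elements.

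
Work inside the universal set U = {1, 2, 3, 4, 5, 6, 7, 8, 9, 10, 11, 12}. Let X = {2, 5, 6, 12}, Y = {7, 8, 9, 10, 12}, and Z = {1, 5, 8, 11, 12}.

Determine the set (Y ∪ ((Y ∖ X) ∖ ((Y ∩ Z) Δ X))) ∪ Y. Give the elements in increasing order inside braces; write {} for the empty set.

{7, 8, 9, 10, 12}

Y ∖ X = {7, 8, 9, 10}
Y ∩ Z = {8, 12}
(Y ∩ Z) Δ X = {2, 5, 6, 8}
(Y ∖ X) ∖ ((Y ∩ Z) Δ X) = {7, 9, 10}
Y ∪ ((Y ∖ X) ∖ ((Y ∩ Z) Δ X)) = {7, 8, 9, 10, 12}
(Y ∪ ((Y ∖ X) ∖ ((Y ∩ Z) Δ X))) ∪ Y = {7, 8, 9, 10, 12}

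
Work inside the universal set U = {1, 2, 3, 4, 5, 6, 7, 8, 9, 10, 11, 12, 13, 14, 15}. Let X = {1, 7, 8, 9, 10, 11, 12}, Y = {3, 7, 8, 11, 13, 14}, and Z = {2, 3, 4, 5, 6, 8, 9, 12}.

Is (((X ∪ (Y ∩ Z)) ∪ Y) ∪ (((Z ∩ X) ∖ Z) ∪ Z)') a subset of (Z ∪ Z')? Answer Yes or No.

Yes

Y ∩ Z = {3, 8}
X ∪ (Y ∩ Z) = {1, 3, 7, 8, 9, 10, 11, 12}
(X ∪ (Y ∩ Z)) ∪ Y = {1, 3, 7, 8, 9, 10, 11, 12, 13, 14}
Z ∩ X = {8, 9, 12}
(Z ∩ X) ∖ Z = {}
((Z ∩ X) ∖ Z) ∪ Z = {2, 3, 4, 5, 6, 8, 9, 12}
(((Z ∩ X) ∖ Z) ∪ Z)' = {1, 7, 10, 11, 13, 14, 15}
((X ∪ (Y ∩ Z)) ∪ Y) ∪ (((Z ∩ X) ∖ Z) ∪ Z)' = {1, 3, 7, 8, 9, 10, 11, 12, 13, 14, 15}
Z' = {1, 7, 10, 11, 13, 14, 15}
Z ∪ Z' = {1, 2, 3, 4, 5, 6, 7, 8, 9, 10, 11, 12, 13, 14, 15}
Every element of {1, 3, 7, 8, 9, 10, 11, 12, 13, 14, 15} is in {1, 2, 3, 4, 5, 6, 7, 8, 9, 10, 11, 12, 13, 14, 15}, so ((X ∪ (Y ∩ Z)) ∪ Y) ∪ (((Z ∩ X) ∖ Z) ∪ Z)' ⊆ Z ∪ Z'.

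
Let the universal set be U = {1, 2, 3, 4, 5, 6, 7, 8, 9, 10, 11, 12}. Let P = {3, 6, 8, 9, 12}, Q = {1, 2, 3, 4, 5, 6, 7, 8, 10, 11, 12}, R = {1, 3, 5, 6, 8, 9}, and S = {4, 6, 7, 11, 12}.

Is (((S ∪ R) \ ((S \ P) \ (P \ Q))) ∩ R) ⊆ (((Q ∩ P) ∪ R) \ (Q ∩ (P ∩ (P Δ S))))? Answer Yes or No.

S ∪ R = {1, 3, 4, 5, 6, 7, 8, 9, 11, 12}
S \ P = {4, 7, 11}
P \ Q = {9}
(S \ P) \ (P \ Q) = {4, 7, 11}
(S ∪ R) \ ((S \ P) \ (P \ Q)) = {1, 3, 5, 6, 8, 9, 12}
((S ∪ R) \ ((S \ P) \ (P \ Q))) ∩ R = {1, 3, 5, 6, 8, 9}
Q ∩ P = {3, 6, 8, 12}
(Q ∩ P) ∪ R = {1, 3, 5, 6, 8, 9, 12}
P Δ S = {3, 4, 7, 8, 9, 11}
P ∩ (P Δ S) = {3, 8, 9}
Q ∩ (P ∩ (P Δ S)) = {3, 8}
((Q ∩ P) ∪ R) \ (Q ∩ (P ∩ (P Δ S))) = {1, 5, 6, 9, 12}
3 ∈ ((S ∪ R) \ ((S \ P) \ (P \ Q))) ∩ R but 3 ∉ ((Q ∩ P) ∪ R) \ (Q ∩ (P ∩ (P Δ S))), so the inclusion fails.

No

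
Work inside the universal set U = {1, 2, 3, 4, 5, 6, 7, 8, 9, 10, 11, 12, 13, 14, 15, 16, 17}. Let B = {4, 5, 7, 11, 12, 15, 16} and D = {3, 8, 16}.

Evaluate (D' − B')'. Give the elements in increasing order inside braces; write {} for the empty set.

{1, 2, 3, 6, 8, 9, 10, 13, 14, 16, 17}

D' = {1, 2, 4, 5, 6, 7, 9, 10, 11, 12, 13, 14, 15, 17}
B' = {1, 2, 3, 6, 8, 9, 10, 13, 14, 17}
D' − B' = {4, 5, 7, 11, 12, 15}
(D' − B')' = {1, 2, 3, 6, 8, 9, 10, 13, 14, 16, 17}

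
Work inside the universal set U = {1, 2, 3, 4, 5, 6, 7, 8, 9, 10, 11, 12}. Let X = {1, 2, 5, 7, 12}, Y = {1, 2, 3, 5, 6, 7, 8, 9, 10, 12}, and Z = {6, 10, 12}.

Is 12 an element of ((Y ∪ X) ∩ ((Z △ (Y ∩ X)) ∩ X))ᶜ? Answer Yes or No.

Yes

12 ∈ Y and 12 ∈ X, so 12 ∈ Y ∪ X
12 ∈ Y and 12 ∈ X, so 12 ∈ Y ∩ X
12 ∈ Z and 12 ∈ (Y ∩ X), so 12 ∉ Z △ (Y ∩ X)
12 ∉ (Z △ (Y ∩ X)) and 12 ∈ X, so 12 ∉ (Z △ (Y ∩ X)) ∩ X
12 ∈ (Y ∪ X) and 12 ∉ ((Z △ (Y ∩ X)) ∩ X), so 12 ∉ (Y ∪ X) ∩ ((Z △ (Y ∩ X)) ∩ X)
12 ∈ ((Y ∪ X) ∩ ((Z △ (Y ∩ X)) ∩ X))ᶜ since 12 ∉ ((Y ∪ X) ∩ ((Z △ (Y ∩ X)) ∩ X))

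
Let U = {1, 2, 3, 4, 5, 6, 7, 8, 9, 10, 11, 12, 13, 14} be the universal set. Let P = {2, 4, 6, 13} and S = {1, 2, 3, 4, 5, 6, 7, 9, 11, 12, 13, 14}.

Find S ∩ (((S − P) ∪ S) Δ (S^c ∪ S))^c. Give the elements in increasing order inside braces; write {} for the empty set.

{1, 2, 3, 4, 5, 6, 7, 9, 11, 12, 13, 14}

S − P = {1, 3, 5, 7, 9, 11, 12, 14}
(S − P) ∪ S = {1, 2, 3, 4, 5, 6, 7, 9, 11, 12, 13, 14}
S^c = {8, 10}
S^c ∪ S = {1, 2, 3, 4, 5, 6, 7, 8, 9, 10, 11, 12, 13, 14}
((S − P) ∪ S) Δ (S^c ∪ S) = {8, 10}
(((S − P) ∪ S) Δ (S^c ∪ S))^c = {1, 2, 3, 4, 5, 6, 7, 9, 11, 12, 13, 14}
S ∩ (((S − P) ∪ S) Δ (S^c ∪ S))^c = {1, 2, 3, 4, 5, 6, 7, 9, 11, 12, 13, 14}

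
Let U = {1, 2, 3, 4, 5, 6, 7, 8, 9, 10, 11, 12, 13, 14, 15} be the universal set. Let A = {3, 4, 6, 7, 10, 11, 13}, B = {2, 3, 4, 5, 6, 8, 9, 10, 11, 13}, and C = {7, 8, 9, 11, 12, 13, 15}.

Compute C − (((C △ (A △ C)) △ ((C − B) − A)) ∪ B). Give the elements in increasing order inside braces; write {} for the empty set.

{}

A △ C = {3, 4, 6, 8, 9, 10, 12, 15}
C △ (A △ C) = {3, 4, 6, 7, 10, 11, 13}
C − B = {7, 12, 15}
(C − B) − A = {12, 15}
(C △ (A △ C)) △ ((C − B) − A) = {3, 4, 6, 7, 10, 11, 12, 13, 15}
((C △ (A △ C)) △ ((C − B) − A)) ∪ B = {2, 3, 4, 5, 6, 7, 8, 9, 10, 11, 12, 13, 15}
C − (((C △ (A △ C)) △ ((C − B) − A)) ∪ B) = {}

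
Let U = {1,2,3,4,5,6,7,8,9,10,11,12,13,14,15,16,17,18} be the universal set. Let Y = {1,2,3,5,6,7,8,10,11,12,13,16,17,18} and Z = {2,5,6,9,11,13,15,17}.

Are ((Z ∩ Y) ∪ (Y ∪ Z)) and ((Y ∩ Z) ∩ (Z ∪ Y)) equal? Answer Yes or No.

No

Z ∩ Y = {2,5,6,11,13,17}
Y ∪ Z = {1,2,3,5,6,7,8,9,10,11,12,13,15,16,17,18}
(Z ∩ Y) ∪ (Y ∪ Z) = {1,2,3,5,6,7,8,9,10,11,12,13,15,16,17,18}
Y ∩ Z = {2,5,6,11,13,17}
Z ∪ Y = {1,2,3,5,6,7,8,9,10,11,12,13,15,16,17,18}
(Y ∩ Z) ∩ (Z ∪ Y) = {2,5,6,11,13,17}
1 ∈ (Z ∩ Y) ∪ (Y ∪ Z) but 1 ∉ (Y ∩ Z) ∩ (Z ∪ Y), so they differ.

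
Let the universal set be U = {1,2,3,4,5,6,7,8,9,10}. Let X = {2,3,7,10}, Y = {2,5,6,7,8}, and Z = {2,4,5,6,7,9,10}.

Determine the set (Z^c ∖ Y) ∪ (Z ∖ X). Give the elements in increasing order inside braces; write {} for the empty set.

Z^c = {1,3,8}
Z^c ∖ Y = {1,3}
Z ∖ X = {4,5,6,9}
(Z^c ∖ Y) ∪ (Z ∖ X) = {1,3,4,5,6,9}

{1,3,4,5,6,9}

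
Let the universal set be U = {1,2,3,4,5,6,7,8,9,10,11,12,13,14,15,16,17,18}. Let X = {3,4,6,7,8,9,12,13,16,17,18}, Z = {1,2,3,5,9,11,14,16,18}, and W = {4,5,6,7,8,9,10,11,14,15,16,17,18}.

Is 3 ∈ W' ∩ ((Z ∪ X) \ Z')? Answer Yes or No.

Yes

3 ∉ W, so 3 ∈ W'
3 ∈ Z and 3 ∈ X, so 3 ∈ Z ∪ X
3 ∈ Z, so 3 ∉ Z'
3 ∈ (Z ∪ X) and 3 ∉ Z', so 3 ∈ (Z ∪ X) \ Z'
3 ∈ W' and 3 ∈ ((Z ∪ X) \ Z'), so 3 ∈ W' ∩ ((Z ∪ X) \ Z')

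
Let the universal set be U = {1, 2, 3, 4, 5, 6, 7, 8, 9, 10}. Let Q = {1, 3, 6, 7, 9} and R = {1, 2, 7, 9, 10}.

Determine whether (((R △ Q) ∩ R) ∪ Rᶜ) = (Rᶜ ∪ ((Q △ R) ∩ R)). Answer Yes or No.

R △ Q = {2, 3, 6, 10}
(R △ Q) ∩ R = {2, 10}
Rᶜ = {3, 4, 5, 6, 8}
((R △ Q) ∩ R) ∪ Rᶜ = {2, 3, 4, 5, 6, 8, 10}
Q △ R = {2, 3, 6, 10}
(Q △ R) ∩ R = {2, 10}
Rᶜ ∪ ((Q △ R) ∩ R) = {2, 3, 4, 5, 6, 8, 10}
Both equal {2, 3, 4, 5, 6, 8, 10}, so ((R △ Q) ∩ R) ∪ Rᶜ = Rᶜ ∪ ((Q △ R) ∩ R).

Yes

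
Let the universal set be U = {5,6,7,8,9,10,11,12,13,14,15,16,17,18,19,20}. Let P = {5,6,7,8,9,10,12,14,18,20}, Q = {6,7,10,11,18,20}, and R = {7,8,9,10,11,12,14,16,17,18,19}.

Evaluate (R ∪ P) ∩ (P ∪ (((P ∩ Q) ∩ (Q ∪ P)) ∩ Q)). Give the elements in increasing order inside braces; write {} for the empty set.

R ∪ P = {5,6,7,8,9,10,11,12,14,16,17,18,19,20}
P ∩ Q = {6,7,10,18,20}
Q ∪ P = {5,6,7,8,9,10,11,12,14,18,20}
(P ∩ Q) ∩ (Q ∪ P) = {6,7,10,18,20}
((P ∩ Q) ∩ (Q ∪ P)) ∩ Q = {6,7,10,18,20}
P ∪ (((P ∩ Q) ∩ (Q ∪ P)) ∩ Q) = {5,6,7,8,9,10,12,14,18,20}
(R ∪ P) ∩ (P ∪ (((P ∩ Q) ∩ (Q ∪ P)) ∩ Q)) = {5,6,7,8,9,10,12,14,18,20}

{5,6,7,8,9,10,12,14,18,20}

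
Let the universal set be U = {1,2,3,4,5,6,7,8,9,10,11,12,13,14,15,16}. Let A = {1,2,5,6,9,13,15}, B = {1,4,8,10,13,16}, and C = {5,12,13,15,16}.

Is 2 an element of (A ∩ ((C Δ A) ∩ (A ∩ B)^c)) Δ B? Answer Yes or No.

2 ∉ C and 2 ∈ A, so 2 ∈ C Δ A
2 ∈ A and 2 ∉ B, so 2 ∉ A ∩ B
2 ∈ (A ∩ B)^c since 2 ∉ (A ∩ B)
2 ∈ (C Δ A) and 2 ∈ (A ∩ B)^c, so 2 ∈ (C Δ A) ∩ (A ∩ B)^c
2 ∈ A and 2 ∈ ((C Δ A) ∩ (A ∩ B)^c), so 2 ∈ A ∩ ((C Δ A) ∩ (A ∩ B)^c)
2 ∈ (A ∩ ((C Δ A) ∩ (A ∩ B)^c)) and 2 ∉ B, so 2 ∈ (A ∩ ((C Δ A) ∩ (A ∩ B)^c)) Δ B

Yes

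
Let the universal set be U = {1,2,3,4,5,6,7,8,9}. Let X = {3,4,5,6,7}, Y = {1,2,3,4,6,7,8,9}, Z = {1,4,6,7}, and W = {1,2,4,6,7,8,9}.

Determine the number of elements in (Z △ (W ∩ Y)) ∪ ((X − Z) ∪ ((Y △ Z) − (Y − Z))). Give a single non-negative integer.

W ∩ Y = {1,2,4,6,7,8,9}
Z △ (W ∩ Y) = {2,8,9}
X − Z = {3,5}
Y △ Z = {2,3,8,9}
Y − Z = {2,3,8,9}
(Y △ Z) − (Y − Z) = {}
(X − Z) ∪ ((Y △ Z) − (Y − Z)) = {3,5}
(Z △ (W ∩ Y)) ∪ ((X − Z) ∪ ((Y △ Z) − (Y − Z))) = {2,3,5,8,9}
|(Z △ (W ∩ Y)) ∪ ((X − Z) ∪ ((Y △ Z) − (Y − Z)))| = 5

5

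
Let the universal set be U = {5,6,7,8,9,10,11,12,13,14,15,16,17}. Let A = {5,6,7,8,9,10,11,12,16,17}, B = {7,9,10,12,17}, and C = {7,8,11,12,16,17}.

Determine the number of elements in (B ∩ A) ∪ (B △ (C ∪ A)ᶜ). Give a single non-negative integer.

B ∩ A = {7,9,10,12,17}
C ∪ A = {5,6,7,8,9,10,11,12,16,17}
(C ∪ A)ᶜ = {13,14,15}
B △ (C ∪ A)ᶜ = {7,9,10,12,13,14,15,17}
(B ∩ A) ∪ (B △ (C ∪ A)ᶜ) = {7,9,10,12,13,14,15,17}
|(B ∩ A) ∪ (B △ (C ∪ A)ᶜ)| = 8

8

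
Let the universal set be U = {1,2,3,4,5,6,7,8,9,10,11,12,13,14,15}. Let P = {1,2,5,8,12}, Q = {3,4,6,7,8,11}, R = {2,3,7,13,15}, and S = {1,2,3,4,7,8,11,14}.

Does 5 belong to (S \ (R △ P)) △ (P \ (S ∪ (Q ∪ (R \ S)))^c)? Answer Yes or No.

No

5 ∉ R and 5 ∈ P, so 5 ∈ R △ P
5 ∉ S and 5 ∈ (R △ P), so 5 ∉ S \ (R △ P)
5 ∉ R and 5 ∉ S, so 5 ∉ R \ S
5 ∉ Q and 5 ∉ (R \ S), so 5 ∉ Q ∪ (R \ S)
5 ∉ S and 5 ∉ (Q ∪ (R \ S)), so 5 ∉ S ∪ (Q ∪ (R \ S))
5 ∈ (S ∪ (Q ∪ (R \ S)))^c since 5 ∉ (S ∪ (Q ∪ (R \ S)))
5 ∈ P and 5 ∈ (S ∪ (Q ∪ (R \ S)))^c, so 5 ∉ P \ (S ∪ (Q ∪ (R \ S)))^c
5 ∉ (S \ (R △ P)) and 5 ∉ (P \ (S ∪ (Q ∪ (R \ S)))^c), so 5 ∉ (S \ (R △ P)) △ (P \ (S ∪ (Q ∪ (R \ S)))^c)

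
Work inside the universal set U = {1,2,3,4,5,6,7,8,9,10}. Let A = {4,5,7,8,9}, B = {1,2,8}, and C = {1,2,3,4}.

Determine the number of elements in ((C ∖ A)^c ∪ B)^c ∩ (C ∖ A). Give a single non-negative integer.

C ∖ A = {1,2,3}
(C ∖ A)^c = {4,5,6,7,8,9,10}
(C ∖ A)^c ∪ B = {1,2,4,5,6,7,8,9,10}
((C ∖ A)^c ∪ B)^c = {3}
((C ∖ A)^c ∪ B)^c ∩ (C ∖ A) = {3}
|((C ∖ A)^c ∪ B)^c ∩ (C ∖ A)| = 1

1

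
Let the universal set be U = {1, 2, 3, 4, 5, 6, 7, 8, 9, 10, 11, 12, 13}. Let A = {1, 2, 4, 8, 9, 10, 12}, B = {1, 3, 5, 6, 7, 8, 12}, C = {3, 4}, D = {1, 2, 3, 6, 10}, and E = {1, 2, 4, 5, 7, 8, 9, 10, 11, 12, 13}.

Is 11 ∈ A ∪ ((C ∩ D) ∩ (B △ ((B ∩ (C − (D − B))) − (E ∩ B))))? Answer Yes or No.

11 ∉ C and 11 ∉ D, so 11 ∉ C ∩ D
11 ∉ D and 11 ∉ B, so 11 ∉ D − B
11 ∉ C and 11 ∉ (D − B), so 11 ∉ C − (D − B)
11 ∉ B and 11 ∉ (C − (D − B)), so 11 ∉ B ∩ (C − (D − B))
11 ∈ E and 11 ∉ B, so 11 ∉ E ∩ B
11 ∉ (B ∩ (C − (D − B))) and 11 ∉ (E ∩ B), so 11 ∉ (B ∩ (C − (D − B))) − (E ∩ B)
11 ∉ B and 11 ∉ ((B ∩ (C − (D − B))) − (E ∩ B)), so 11 ∉ B △ ((B ∩ (C − (D − B))) − (E ∩ B))
11 ∉ (C ∩ D) and 11 ∉ (B △ ((B ∩ (C − (D − B))) − (E ∩ B))), so 11 ∉ (C ∩ D) ∩ (B △ ((B ∩ (C − (D − B))) − (E ∩ B)))
11 ∉ A and 11 ∉ ((C ∩ D) ∩ (B △ ((B ∩ (C − (D − B))) − (E ∩ B)))), so 11 ∉ A ∪ ((C ∩ D) ∩ (B △ ((B ∩ (C − (D − B))) − (E ∩ B))))

No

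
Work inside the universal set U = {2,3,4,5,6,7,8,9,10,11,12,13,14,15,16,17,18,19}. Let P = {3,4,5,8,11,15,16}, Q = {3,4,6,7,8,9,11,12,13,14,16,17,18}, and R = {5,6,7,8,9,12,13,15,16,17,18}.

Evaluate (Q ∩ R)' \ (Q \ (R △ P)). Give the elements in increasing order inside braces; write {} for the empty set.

Q ∩ R = {6,7,8,9,12,13,16,17,18}
(Q ∩ R)' = {2,3,4,5,10,11,14,15,19}
R △ P = {3,4,6,7,9,11,12,13,17,18}
Q \ (R △ P) = {8,14,16}
(Q ∩ R)' \ (Q \ (R △ P)) = {2,3,4,5,10,11,15,19}

{2,3,4,5,10,11,15,19}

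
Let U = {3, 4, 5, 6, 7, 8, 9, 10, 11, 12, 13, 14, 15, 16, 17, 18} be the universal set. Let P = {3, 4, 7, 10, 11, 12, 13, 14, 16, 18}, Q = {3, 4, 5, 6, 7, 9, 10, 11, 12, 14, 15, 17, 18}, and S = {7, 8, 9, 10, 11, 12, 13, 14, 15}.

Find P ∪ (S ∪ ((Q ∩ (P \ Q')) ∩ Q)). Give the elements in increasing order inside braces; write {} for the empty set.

Q' = {8, 13, 16}
P \ Q' = {3, 4, 7, 10, 11, 12, 14, 18}
Q ∩ (P \ Q') = {3, 4, 7, 10, 11, 12, 14, 18}
(Q ∩ (P \ Q')) ∩ Q = {3, 4, 7, 10, 11, 12, 14, 18}
S ∪ ((Q ∩ (P \ Q')) ∩ Q) = {3, 4, 7, 8, 9, 10, 11, 12, 13, 14, 15, 18}
P ∪ (S ∪ ((Q ∩ (P \ Q')) ∩ Q)) = {3, 4, 7, 8, 9, 10, 11, 12, 13, 14, 15, 16, 18}

{3, 4, 7, 8, 9, 10, 11, 12, 13, 14, 15, 16, 18}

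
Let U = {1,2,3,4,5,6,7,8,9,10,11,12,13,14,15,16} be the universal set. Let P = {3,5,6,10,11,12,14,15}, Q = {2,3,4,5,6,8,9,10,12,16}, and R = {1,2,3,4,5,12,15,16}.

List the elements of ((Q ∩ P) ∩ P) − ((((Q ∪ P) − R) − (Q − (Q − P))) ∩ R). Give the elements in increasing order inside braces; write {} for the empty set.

{3,5,6,10,12}

Q ∩ P = {3,5,6,10,12}
(Q ∩ P) ∩ P = {3,5,6,10,12}
Q ∪ P = {2,3,4,5,6,8,9,10,11,12,14,15,16}
(Q ∪ P) − R = {6,8,9,10,11,14}
Q − P = {2,4,8,9,16}
Q − (Q − P) = {3,5,6,10,12}
((Q ∪ P) − R) − (Q − (Q − P)) = {8,9,11,14}
(((Q ∪ P) − R) − (Q − (Q − P))) ∩ R = {}
((Q ∩ P) ∩ P) − ((((Q ∪ P) − R) − (Q − (Q − P))) ∩ R) = {3,5,6,10,12}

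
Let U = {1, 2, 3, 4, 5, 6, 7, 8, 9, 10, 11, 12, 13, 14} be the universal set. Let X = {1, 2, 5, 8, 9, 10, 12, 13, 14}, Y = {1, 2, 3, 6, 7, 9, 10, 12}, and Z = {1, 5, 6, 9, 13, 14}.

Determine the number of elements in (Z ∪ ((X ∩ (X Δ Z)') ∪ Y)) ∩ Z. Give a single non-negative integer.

X Δ Z = {2, 6, 8, 10, 12}
(X Δ Z)' = {1, 3, 4, 5, 7, 9, 11, 13, 14}
X ∩ (X Δ Z)' = {1, 5, 9, 13, 14}
(X ∩ (X Δ Z)') ∪ Y = {1, 2, 3, 5, 6, 7, 9, 10, 12, 13, 14}
Z ∪ ((X ∩ (X Δ Z)') ∪ Y) = {1, 2, 3, 5, 6, 7, 9, 10, 12, 13, 14}
(Z ∪ ((X ∩ (X Δ Z)') ∪ Y)) ∩ Z = {1, 5, 6, 9, 13, 14}
|(Z ∪ ((X ∩ (X Δ Z)') ∪ Y)) ∩ Z| = 6

6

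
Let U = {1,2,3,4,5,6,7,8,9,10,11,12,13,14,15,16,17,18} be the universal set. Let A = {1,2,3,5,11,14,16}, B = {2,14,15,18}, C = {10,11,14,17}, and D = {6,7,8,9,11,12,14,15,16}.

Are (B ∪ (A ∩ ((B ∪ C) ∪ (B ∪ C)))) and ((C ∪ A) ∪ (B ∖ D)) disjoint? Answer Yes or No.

No

B ∪ C = {2,10,11,14,15,17,18}
(B ∪ C) ∪ (B ∪ C) = {2,10,11,14,15,17,18}
A ∩ ((B ∪ C) ∪ (B ∪ C)) = {2,11,14}
B ∪ (A ∩ ((B ∪ C) ∪ (B ∪ C))) = {2,11,14,15,18}
C ∪ A = {1,2,3,5,10,11,14,16,17}
B ∖ D = {2,18}
(C ∪ A) ∪ (B ∖ D) = {1,2,3,5,10,11,14,16,17,18}
2 lies in both, so they are not disjoint.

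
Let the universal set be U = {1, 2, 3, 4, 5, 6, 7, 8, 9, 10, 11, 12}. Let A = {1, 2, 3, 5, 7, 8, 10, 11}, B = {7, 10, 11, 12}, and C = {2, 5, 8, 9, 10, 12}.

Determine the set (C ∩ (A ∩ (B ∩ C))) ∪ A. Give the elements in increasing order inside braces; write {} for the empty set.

{1, 2, 3, 5, 7, 8, 10, 11}

B ∩ C = {10, 12}
A ∩ (B ∩ C) = {10}
C ∩ (A ∩ (B ∩ C)) = {10}
(C ∩ (A ∩ (B ∩ C))) ∪ A = {1, 2, 3, 5, 7, 8, 10, 11}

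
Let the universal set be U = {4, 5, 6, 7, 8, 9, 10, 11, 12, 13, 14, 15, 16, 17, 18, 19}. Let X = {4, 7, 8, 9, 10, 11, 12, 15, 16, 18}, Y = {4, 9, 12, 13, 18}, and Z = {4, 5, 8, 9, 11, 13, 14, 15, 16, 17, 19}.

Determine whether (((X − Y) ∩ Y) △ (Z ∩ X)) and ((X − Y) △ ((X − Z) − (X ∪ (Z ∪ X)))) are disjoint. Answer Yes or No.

X − Y = {7, 8, 10, 11, 15, 16}
(X − Y) ∩ Y = {}
Z ∩ X = {4, 8, 9, 11, 15, 16}
((X − Y) ∩ Y) △ (Z ∩ X) = {4, 8, 9, 11, 15, 16}
X − Z = {7, 10, 12, 18}
Z ∪ X = {4, 5, 7, 8, 9, 10, 11, 12, 13, 14, 15, 16, 17, 18, 19}
X ∪ (Z ∪ X) = {4, 5, 7, 8, 9, 10, 11, 12, 13, 14, 15, 16, 17, 18, 19}
(X − Z) − (X ∪ (Z ∪ X)) = {}
(X − Y) △ ((X − Z) − (X ∪ (Z ∪ X))) = {7, 8, 10, 11, 15, 16}
8 lies in both, so they are not disjoint.

No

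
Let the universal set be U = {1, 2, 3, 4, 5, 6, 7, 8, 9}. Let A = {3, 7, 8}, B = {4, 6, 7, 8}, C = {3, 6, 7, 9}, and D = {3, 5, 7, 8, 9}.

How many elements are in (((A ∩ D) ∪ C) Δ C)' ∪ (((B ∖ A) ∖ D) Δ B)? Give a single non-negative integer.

A ∩ D = {3, 7, 8}
(A ∩ D) ∪ C = {3, 6, 7, 8, 9}
((A ∩ D) ∪ C) Δ C = {8}
(((A ∩ D) ∪ C) Δ C)' = {1, 2, 3, 4, 5, 6, 7, 9}
B ∖ A = {4, 6}
(B ∖ A) ∖ D = {4, 6}
((B ∖ A) ∖ D) Δ B = {7, 8}
(((A ∩ D) ∪ C) Δ C)' ∪ (((B ∖ A) ∖ D) Δ B) = {1, 2, 3, 4, 5, 6, 7, 8, 9}
|(((A ∩ D) ∪ C) Δ C)' ∪ (((B ∖ A) ∖ D) Δ B)| = 9

9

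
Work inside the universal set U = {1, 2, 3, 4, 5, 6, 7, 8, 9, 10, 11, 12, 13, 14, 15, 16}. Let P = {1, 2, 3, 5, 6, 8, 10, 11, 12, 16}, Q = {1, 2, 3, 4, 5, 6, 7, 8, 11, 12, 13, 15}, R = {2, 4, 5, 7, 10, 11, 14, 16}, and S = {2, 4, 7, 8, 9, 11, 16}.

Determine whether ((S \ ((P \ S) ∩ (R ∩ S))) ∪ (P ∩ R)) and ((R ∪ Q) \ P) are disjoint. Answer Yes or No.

P \ S = {1, 3, 5, 6, 10, 12}
R ∩ S = {2, 4, 7, 11, 16}
(P \ S) ∩ (R ∩ S) = {}
S \ ((P \ S) ∩ (R ∩ S)) = {2, 4, 7, 8, 9, 11, 16}
P ∩ R = {2, 5, 10, 11, 16}
(S \ ((P \ S) ∩ (R ∩ S))) ∪ (P ∩ R) = {2, 4, 5, 7, 8, 9, 10, 11, 16}
R ∪ Q = {1, 2, 3, 4, 5, 6, 7, 8, 10, 11, 12, 13, 14, 15, 16}
(R ∪ Q) \ P = {4, 7, 13, 14, 15}
4 lies in both, so they are not disjoint.

No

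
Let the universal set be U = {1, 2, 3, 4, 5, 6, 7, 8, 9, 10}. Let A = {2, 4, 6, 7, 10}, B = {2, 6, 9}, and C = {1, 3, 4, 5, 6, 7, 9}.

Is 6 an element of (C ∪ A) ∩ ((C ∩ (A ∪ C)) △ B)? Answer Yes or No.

No

6 ∈ C and 6 ∈ A, so 6 ∈ C ∪ A
6 ∈ A and 6 ∈ C, so 6 ∈ A ∪ C
6 ∈ C and 6 ∈ (A ∪ C), so 6 ∈ C ∩ (A ∪ C)
6 ∈ (C ∩ (A ∪ C)) and 6 ∈ B, so 6 ∉ (C ∩ (A ∪ C)) △ B
6 ∈ (C ∪ A) and 6 ∉ ((C ∩ (A ∪ C)) △ B), so 6 ∉ (C ∪ A) ∩ ((C ∩ (A ∪ C)) △ B)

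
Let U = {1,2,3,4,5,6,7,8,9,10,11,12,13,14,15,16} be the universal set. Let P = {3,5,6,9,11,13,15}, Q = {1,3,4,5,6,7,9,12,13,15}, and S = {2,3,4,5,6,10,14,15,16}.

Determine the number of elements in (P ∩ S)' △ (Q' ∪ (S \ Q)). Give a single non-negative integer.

P ∩ S = {3,5,6,15}
(P ∩ S)' = {1,2,4,7,8,9,10,11,12,13,14,16}
Q' = {2,8,10,11,14,16}
S \ Q = {2,10,14,16}
Q' ∪ (S \ Q) = {2,8,10,11,14,16}
(P ∩ S)' △ (Q' ∪ (S \ Q)) = {1,4,7,9,12,13}
|(P ∩ S)' △ (Q' ∪ (S \ Q))| = 6

6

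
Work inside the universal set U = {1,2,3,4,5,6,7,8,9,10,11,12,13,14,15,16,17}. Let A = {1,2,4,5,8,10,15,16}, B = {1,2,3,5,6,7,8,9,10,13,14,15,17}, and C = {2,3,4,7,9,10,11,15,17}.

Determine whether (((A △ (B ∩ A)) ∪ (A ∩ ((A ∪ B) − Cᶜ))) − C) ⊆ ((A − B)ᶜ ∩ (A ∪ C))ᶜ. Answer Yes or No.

Yes

B ∩ A = {1,2,5,8,10,15}
A △ (B ∩ A) = {4,16}
A ∪ B = {1,2,3,4,5,6,7,8,9,10,13,14,15,16,17}
Cᶜ = {1,5,6,8,12,13,14,16}
(A ∪ B) − Cᶜ = {2,3,4,7,9,10,15,17}
A ∩ ((A ∪ B) − Cᶜ) = {2,4,10,15}
(A △ (B ∩ A)) ∪ (A ∩ ((A ∪ B) − Cᶜ)) = {2,4,10,15,16}
((A △ (B ∩ A)) ∪ (A ∩ ((A ∪ B) − Cᶜ))) − C = {16}
A − B = {4,16}
(A − B)ᶜ = {1,2,3,5,6,7,8,9,10,11,12,13,14,15,17}
A ∪ C = {1,2,3,4,5,7,8,9,10,11,15,16,17}
(A − B)ᶜ ∩ (A ∪ C) = {1,2,3,5,7,8,9,10,11,15,17}
((A − B)ᶜ ∩ (A ∪ C))ᶜ = {4,6,12,13,14,16}
Every element of {16} is in {4,6,12,13,14,16}, so ((A △ (B ∩ A)) ∪ (A ∩ ((A ∪ B) − Cᶜ))) − C ⊆ ((A − B)ᶜ ∩ (A ∪ C))ᶜ.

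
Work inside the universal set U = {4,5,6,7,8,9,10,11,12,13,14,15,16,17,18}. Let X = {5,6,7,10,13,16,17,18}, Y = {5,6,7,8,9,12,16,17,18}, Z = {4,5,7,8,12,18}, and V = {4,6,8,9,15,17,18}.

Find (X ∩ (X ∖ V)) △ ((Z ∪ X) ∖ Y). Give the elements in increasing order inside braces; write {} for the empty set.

X ∖ V = {5,7,10,13,16}
X ∩ (X ∖ V) = {5,7,10,13,16}
Z ∪ X = {4,5,6,7,8,10,12,13,16,17,18}
(Z ∪ X) ∖ Y = {4,10,13}
(X ∩ (X ∖ V)) △ ((Z ∪ X) ∖ Y) = {4,5,7,16}

{4,5,7,16}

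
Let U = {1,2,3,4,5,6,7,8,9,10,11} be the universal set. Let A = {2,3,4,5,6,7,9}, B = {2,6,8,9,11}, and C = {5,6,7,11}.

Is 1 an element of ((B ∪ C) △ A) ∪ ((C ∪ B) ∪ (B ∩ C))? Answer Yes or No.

No

1 ∉ B and 1 ∉ C, so 1 ∉ B ∪ C
1 ∉ (B ∪ C) and 1 ∉ A, so 1 ∉ (B ∪ C) △ A
1 ∉ C and 1 ∉ B, so 1 ∉ C ∪ B
1 ∉ B and 1 ∉ C, so 1 ∉ B ∩ C
1 ∉ (C ∪ B) and 1 ∉ (B ∩ C), so 1 ∉ (C ∪ B) ∪ (B ∩ C)
1 ∉ ((B ∪ C) △ A) and 1 ∉ ((C ∪ B) ∪ (B ∩ C)), so 1 ∉ ((B ∪ C) △ A) ∪ ((C ∪ B) ∪ (B ∩ C))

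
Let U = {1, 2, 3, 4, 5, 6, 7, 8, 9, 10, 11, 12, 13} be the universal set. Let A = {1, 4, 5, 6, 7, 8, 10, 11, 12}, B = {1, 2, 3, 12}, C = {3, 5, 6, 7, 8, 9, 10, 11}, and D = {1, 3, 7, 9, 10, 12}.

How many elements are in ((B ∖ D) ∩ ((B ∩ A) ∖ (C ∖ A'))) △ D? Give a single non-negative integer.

6

B ∖ D = {2}
B ∩ A = {1, 12}
A' = {2, 3, 9, 13}
C ∖ A' = {5, 6, 7, 8, 10, 11}
(B ∩ A) ∖ (C ∖ A') = {1, 12}
(B ∖ D) ∩ ((B ∩ A) ∖ (C ∖ A')) = {}
((B ∖ D) ∩ ((B ∩ A) ∖ (C ∖ A'))) △ D = {1, 3, 7, 9, 10, 12}
|((B ∖ D) ∩ ((B ∩ A) ∖ (C ∖ A'))) △ D| = 6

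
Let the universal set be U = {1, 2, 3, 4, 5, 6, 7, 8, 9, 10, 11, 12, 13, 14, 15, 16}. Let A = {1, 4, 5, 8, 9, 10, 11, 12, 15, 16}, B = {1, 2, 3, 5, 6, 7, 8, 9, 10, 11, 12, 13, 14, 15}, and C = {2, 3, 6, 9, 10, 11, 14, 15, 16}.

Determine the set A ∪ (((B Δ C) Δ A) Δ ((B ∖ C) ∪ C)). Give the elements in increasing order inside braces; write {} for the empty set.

B Δ C = {1, 5, 7, 8, 12, 13, 16}
(B Δ C) Δ A = {4, 7, 9, 10, 11, 13, 15}
B ∖ C = {1, 5, 7, 8, 12, 13}
(B ∖ C) ∪ C = {1, 2, 3, 5, 6, 7, 8, 9, 10, 11, 12, 13, 14, 15, 16}
((B Δ C) Δ A) Δ ((B ∖ C) ∪ C) = {1, 2, 3, 4, 5, 6, 8, 12, 14, 16}
A ∪ (((B Δ C) Δ A) Δ ((B ∖ C) ∪ C)) = {1, 2, 3, 4, 5, 6, 8, 9, 10, 11, 12, 14, 15, 16}

{1, 2, 3, 4, 5, 6, 8, 9, 10, 11, 12, 14, 15, 16}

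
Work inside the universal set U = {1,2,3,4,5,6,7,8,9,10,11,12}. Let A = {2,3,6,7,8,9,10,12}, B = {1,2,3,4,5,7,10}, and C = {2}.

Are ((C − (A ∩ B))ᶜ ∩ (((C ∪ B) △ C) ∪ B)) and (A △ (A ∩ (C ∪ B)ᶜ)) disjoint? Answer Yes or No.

A ∩ B = {2,3,7,10}
C − (A ∩ B) = {}
(C − (A ∩ B))ᶜ = {1,2,3,4,5,6,7,8,9,10,11,12}
C ∪ B = {1,2,3,4,5,7,10}
(C ∪ B) △ C = {1,3,4,5,7,10}
((C ∪ B) △ C) ∪ B = {1,2,3,4,5,7,10}
(C − (A ∩ B))ᶜ ∩ (((C ∪ B) △ C) ∪ B) = {1,2,3,4,5,7,10}
(C ∪ B)ᶜ = {6,8,9,11,12}
A ∩ (C ∪ B)ᶜ = {6,8,9,12}
A △ (A ∩ (C ∪ B)ᶜ) = {2,3,7,10}
2 lies in both, so they are not disjoint.

No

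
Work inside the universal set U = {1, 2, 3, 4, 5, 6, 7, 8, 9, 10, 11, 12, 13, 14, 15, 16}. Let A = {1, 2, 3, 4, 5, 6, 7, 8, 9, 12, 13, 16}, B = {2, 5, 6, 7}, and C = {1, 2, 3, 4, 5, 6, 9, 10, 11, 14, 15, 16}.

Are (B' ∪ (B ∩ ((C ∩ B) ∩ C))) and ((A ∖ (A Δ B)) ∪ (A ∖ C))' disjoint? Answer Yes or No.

B' = {1, 3, 4, 8, 9, 10, 11, 12, 13, 14, 15, 16}
C ∩ B = {2, 5, 6}
(C ∩ B) ∩ C = {2, 5, 6}
B ∩ ((C ∩ B) ∩ C) = {2, 5, 6}
B' ∪ (B ∩ ((C ∩ B) ∩ C)) = {1, 2, 3, 4, 5, 6, 8, 9, 10, 11, 12, 13, 14, 15, 16}
A Δ B = {1, 3, 4, 8, 9, 12, 13, 16}
A ∖ (A Δ B) = {2, 5, 6, 7}
A ∖ C = {7, 8, 12, 13}
(A ∖ (A Δ B)) ∪ (A ∖ C) = {2, 5, 6, 7, 8, 12, 13}
((A ∖ (A Δ B)) ∪ (A ∖ C))' = {1, 3, 4, 9, 10, 11, 14, 15, 16}
1 lies in both, so they are not disjoint.

No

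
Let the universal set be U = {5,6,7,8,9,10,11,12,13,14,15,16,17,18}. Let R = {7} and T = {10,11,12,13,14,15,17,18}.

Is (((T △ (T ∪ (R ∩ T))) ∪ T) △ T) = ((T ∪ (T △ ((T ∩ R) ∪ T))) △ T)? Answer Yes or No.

Yes

R ∩ T = {}
T ∪ (R ∩ T) = {10,11,12,13,14,15,17,18}
T △ (T ∪ (R ∩ T)) = {}
(T △ (T ∪ (R ∩ T))) ∪ T = {10,11,12,13,14,15,17,18}
((T △ (T ∪ (R ∩ T))) ∪ T) △ T = {}
T ∩ R = {}
(T ∩ R) ∪ T = {10,11,12,13,14,15,17,18}
T △ ((T ∩ R) ∪ T) = {}
T ∪ (T △ ((T ∩ R) ∪ T)) = {10,11,12,13,14,15,17,18}
(T ∪ (T △ ((T ∩ R) ∪ T))) △ T = {}
Both equal {}, so ((T △ (T ∪ (R ∩ T))) ∪ T) △ T = (T ∪ (T △ ((T ∩ R) ∪ T))) △ T.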